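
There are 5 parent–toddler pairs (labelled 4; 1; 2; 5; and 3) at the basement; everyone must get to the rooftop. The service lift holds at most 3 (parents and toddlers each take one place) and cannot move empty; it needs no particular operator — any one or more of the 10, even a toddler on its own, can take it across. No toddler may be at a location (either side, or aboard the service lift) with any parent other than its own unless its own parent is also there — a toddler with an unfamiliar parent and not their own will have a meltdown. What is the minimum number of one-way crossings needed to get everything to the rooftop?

11

Counting alone: each trip to the rooftop takes at most 3 across and each return brings at least 1 back, so after t trips out (and t−1 returns) at most 3t − (t−1) of the 10 are across; that first reaches 10 at t = 5, so at least 9 crossings are needed.
The safety rule pushes this higher. Following every safe sequence of crossings, the most of the 10 that can be at the rooftop as the service lift arrives there on crossing 9 is 9 — never all 10.
So no plan with fewer than 11 crossings exists, and this one achieves 11:
1. parent 4 and toddler 4 cross → the rooftop.
2. parent 4 crosses ← the basement.
3. toddler 1, toddler 2, and toddler 5 cross → the rooftop.
4. toddler 4 crosses ← the basement.
5. parent 1, parent 2, and parent 5 cross → the rooftop.
6. parent 1 and toddler 1 cross ← the basement.
7. parent 1, parent 3, and parent 4 cross → the rooftop.
8. toddler 2 crosses ← the basement.
9. toddler 1 and toddler 4 cross → the rooftop.
10. toddler 4 crosses ← the basement.
11. toddler 2, toddler 3, and toddler 4 cross → the rooftop.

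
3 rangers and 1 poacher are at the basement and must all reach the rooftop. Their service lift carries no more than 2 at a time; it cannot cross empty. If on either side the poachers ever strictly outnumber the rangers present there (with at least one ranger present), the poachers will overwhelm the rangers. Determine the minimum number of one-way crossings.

Counting alone: each trip to the rooftop takes at most 2 across and each return brings at least 1 back, so after t trips out (and t−1 returns) at most 2t − (t−1) of the 4 are across; that first reaches 4 at t = 3, so at least 5 crossings are needed.
The plan below uses exactly 5 crossings, so it is optimal:
1. 1 ranger and 1 poacher → the rooftop.  (the basement: 2R 0P; the rooftop: 1R 1P)
2. 1 poacher ← the basement.  (the basement: 2R 1P; the rooftop: 1R 0P)
3. 1 ranger and 1 poacher → the rooftop.  (the basement: 1R 0P; the rooftop: 2R 1P)
4. 1 poacher ← the basement.  (the basement: 1R 1P; the rooftop: 2R 0P)
5. 1 ranger and 1 poacher → the rooftop.  (the basement: 0R 0P; the rooftop: 3R 1P)

5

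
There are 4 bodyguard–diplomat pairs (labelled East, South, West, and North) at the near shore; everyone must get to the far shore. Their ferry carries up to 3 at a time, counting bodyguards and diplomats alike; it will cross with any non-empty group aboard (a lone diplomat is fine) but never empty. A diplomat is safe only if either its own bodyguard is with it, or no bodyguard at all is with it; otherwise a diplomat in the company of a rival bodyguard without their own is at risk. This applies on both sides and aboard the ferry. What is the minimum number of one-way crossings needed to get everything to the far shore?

Counting alone: each trip to the far shore takes at most 3 across and each return brings at least 1 back, so after t trips out (and t−1 returns) at most 3t − (t−1) of the 8 are across; that first reaches 8 at t = 4, so at least 7 crossings are needed.
The safety rule pushes this higher. Following every safe sequence of crossings, the most of the 8 that can be at the far shore as the ferry arrives there on crossing 7 is 7 — never all 8.
So no plan with fewer than 9 crossings exists, and this one achieves 9:
1. bodyguard East and diplomat East cross → the far shore.
2. bodyguard East crosses ← the near shore.
3. bodyguard East, bodyguard South, and diplomat South cross → the far shore.
4. bodyguard East and diplomat East cross ← the near shore.
5. bodyguard East, bodyguard North, and bodyguard West cross → the far shore.
6. diplomat South crosses ← the near shore.
7. diplomat East and diplomat South cross → the far shore.
8. diplomat East crosses ← the near shore.
9. diplomat East, diplomat North, and diplomat West cross → the far shore.

9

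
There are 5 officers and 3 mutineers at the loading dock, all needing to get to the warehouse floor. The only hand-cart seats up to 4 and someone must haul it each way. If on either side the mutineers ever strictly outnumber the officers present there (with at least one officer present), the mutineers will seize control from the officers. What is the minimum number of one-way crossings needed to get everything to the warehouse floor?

5

Counting alone: each trip to the warehouse floor takes at most 4 across and each return brings at least 1 back, so after t trips out (and t−1 returns) at most 4t − (t−1) of the 8 are across; that first reaches 8 at t = 3, so at least 5 crossings are needed.
The plan below uses exactly 5 crossings, so it is optimal:
1. 2 mutineers → the warehouse floor.  (the loading dock: 5O 1M; the warehouse floor: 0O 2M)
2. 1 mutineer ← the loading dock.  (the loading dock: 5O 2M; the warehouse floor: 0O 1M)
3. 3 officers and 1 mutineer → the warehouse floor.  (the loading dock: 2O 1M; the warehouse floor: 3O 2M)
4. 1 mutineer ← the loading dock.  (the loading dock: 2O 2M; the warehouse floor: 3O 1M)
5. 2 officers and 2 mutineers → the warehouse floor.  (the loading dock: 0O 0M; the warehouse floor: 5O 3M)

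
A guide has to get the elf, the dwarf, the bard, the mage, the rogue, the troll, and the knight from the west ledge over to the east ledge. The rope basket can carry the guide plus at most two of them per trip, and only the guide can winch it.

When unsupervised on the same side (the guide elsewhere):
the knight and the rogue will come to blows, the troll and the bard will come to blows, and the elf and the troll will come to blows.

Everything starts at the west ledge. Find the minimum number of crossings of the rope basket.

7

Counting alone: the guide can take at most 2 across per trip to the east ledge, so moving all 7 needs at least 4 loaded trips out, with a return between consecutive ones — at least 7 crossings.
The plan below uses exactly 7 crossings, so it is optimal:
1. Guide goes to the east ledge with the rogue and the troll.  [the west ledge: the bard, the dwarf, the elf, the knight, the mage | the east ledge: the rogue, the troll]
2. Guide goes back to the west ledge alone.  [the west ledge: the bard, the dwarf, the elf, the knight, the mage | the east ledge: the rogue, the troll]
3. Guide goes to the east ledge with the dwarf and the elf.  [the west ledge: the bard, the knight, the mage | the east ledge: the dwarf, the elf, the rogue, the troll]
4. Guide goes back to the west ledge with the troll.  [the west ledge: the bard, the knight, the mage, the troll | the east ledge: the dwarf, the elf, the rogue]
5. Guide goes to the east ledge with the bard and the mage.  [the west ledge: the knight, the troll | the east ledge: the bard, the dwarf, the elf, the mage, the rogue]
6. Guide goes back to the west ledge alone.  [the west ledge: the knight, the troll | the east ledge: the bard, the dwarf, the elf, the mage, the rogue]
7. Guide goes to the east ledge with the knight and the troll.  [the west ledge: — | the east ledge: the bard, the dwarf, the elf, the knight, the mage, the rogue, the troll]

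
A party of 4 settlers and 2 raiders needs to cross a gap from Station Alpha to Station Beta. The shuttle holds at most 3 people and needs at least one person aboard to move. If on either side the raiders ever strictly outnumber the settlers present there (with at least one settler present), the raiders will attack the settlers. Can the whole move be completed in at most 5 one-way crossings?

Yes — this plan uses 5 crossings (≤ 5):
1. 2 raiders → Station Beta.  (Station Alpha: 4S 0R; Station Beta: 0S 2R)
2. 1 raider ← Station Alpha.  (Station Alpha: 4S 1R; Station Beta: 0S 1R)
3. 2 settlers and 1 raider → Station Beta.  (Station Alpha: 2S 0R; Station Beta: 2S 2R)
4. 1 raider ← Station Alpha.  (Station Alpha: 2S 1R; Station Beta: 2S 1R)
5. 2 settlers and 1 raider → Station Beta.  (Station Alpha: 0S 0R; Station Beta: 4S 2R)

Yes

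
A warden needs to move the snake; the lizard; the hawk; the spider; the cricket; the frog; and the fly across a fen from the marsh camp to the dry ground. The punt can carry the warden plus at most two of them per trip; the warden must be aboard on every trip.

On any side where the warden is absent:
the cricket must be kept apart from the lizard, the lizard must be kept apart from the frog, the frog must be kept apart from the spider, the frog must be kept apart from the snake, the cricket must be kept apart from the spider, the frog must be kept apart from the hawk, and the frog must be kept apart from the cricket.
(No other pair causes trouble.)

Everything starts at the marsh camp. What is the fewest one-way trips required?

11

Counting alone: the warden can take at most 2 across per trip to the dry ground, so moving all 7 needs at least 4 loaded trips out, with a return between consecutive ones — at least 7 crossings.
The safety rule pushes this higher. Following every safe sequence of crossings, the most of the 7 that can be at the dry ground as the punt arrives there on crossings 7, 9 is 5, 6 respectively — never all 7.
So no plan with fewer than 11 crossings exists, and this one achieves 11:
1. Warden goes to the dry ground with the cricket and the frog.  [the marsh camp: the fly, the hawk, the lizard, the snake, the spider | the dry ground: the cricket, the frog]
2. Warden goes back to the marsh camp with the cricket.  [the marsh camp: the cricket, the fly, the hawk, the lizard, the snake, the spider | the dry ground: the frog]
3. Warden goes to the dry ground with the cricket and the snake.  [the marsh camp: the fly, the hawk, the lizard, the spider | the dry ground: the cricket, the frog, the snake]
4. Warden goes back to the marsh camp with the frog.  [the marsh camp: the fly, the frog, the hawk, the lizard, the spider | the dry ground: the cricket, the snake]
5. Warden goes to the dry ground with the frog and the hawk.  [the marsh camp: the fly, the lizard, the spider | the dry ground: the cricket, the frog, the hawk, the snake]
6. Warden goes back to the marsh camp with the frog.  [the marsh camp: the fly, the frog, the lizard, the spider | the dry ground: the cricket, the hawk, the snake]
7. Warden goes to the dry ground with the lizard and the spider.  [the marsh camp: the fly, the frog | the dry ground: the cricket, the hawk, the lizard, the snake, the spider]
8. Warden goes back to the marsh camp with the cricket.  [the marsh camp: the cricket, the fly, the frog | the dry ground: the hawk, the lizard, the snake, the spider]
9. Warden goes to the dry ground with the cricket and the fly.  [the marsh camp: the frog | the dry ground: the cricket, the fly, the hawk, the lizard, the snake, the spider]
10. Warden goes back to the marsh camp with the cricket.  [the marsh camp: the cricket, the frog | the dry ground: the fly, the hawk, the lizard, the snake, the spider]
11. Warden goes to the dry ground with the cricket and the frog.  [the marsh camp: — | the dry ground: the cricket, the fly, the frog, the hawk, the lizard, the snake, the spider]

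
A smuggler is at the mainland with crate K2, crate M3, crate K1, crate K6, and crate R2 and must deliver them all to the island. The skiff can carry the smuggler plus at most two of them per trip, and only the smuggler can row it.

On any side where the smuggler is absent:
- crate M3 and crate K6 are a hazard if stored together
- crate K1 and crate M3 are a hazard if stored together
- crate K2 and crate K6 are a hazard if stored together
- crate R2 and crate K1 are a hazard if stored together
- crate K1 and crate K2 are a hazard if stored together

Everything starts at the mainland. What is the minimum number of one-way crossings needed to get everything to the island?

7

Counting alone: the smuggler can take at most 2 across per trip to the island, so moving all 5 needs at least 3 loaded trips out, with a return between consecutive ones — at least 5 crossings.
The safety rule pushes this higher. Following every safe sequence of crossings, the most of the 5 that can be at the island as the skiff arrives there on crossing 5 is 4 — never all 5.
So no plan with fewer than 7 crossings exists, and this one achieves 7:
1. Smuggler goes to the island with crate K1 and crate K6.
2. Smuggler goes back to the mainland alone.
3. Smuggler goes to the island with crate K2.
4. Smuggler goes back to the mainland with crate K1 and crate K6.
5. Smuggler goes to the island with crate M3 and crate R2.
6. Smuggler goes back to the mainland alone.
7. Smuggler goes to the island with crate K1 and crate K6.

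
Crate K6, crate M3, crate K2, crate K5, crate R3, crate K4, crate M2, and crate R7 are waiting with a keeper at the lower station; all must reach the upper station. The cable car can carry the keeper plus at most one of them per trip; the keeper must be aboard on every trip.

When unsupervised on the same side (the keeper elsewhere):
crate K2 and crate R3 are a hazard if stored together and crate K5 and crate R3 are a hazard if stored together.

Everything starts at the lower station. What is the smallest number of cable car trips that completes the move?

17

Counting alone: the keeper can take at most 1 across per trip to the upper station, so moving all 8 needs at least 8 loaded trips out, with a return between consecutive ones — at least 15 crossings.
The safety rule pushes this higher. Following every safe sequence of crossings, the most of the 8 that can be at the upper station as the cable car arrives there on crossing 15 is 7 — never all 8.
So no plan with fewer than 17 crossings exists, and this one achieves 17:
1. Keeper goes to the upper station with crate R3.  [the lower station: crate K2, crate K4, crate K5, crate K6, crate M2, crate M3, crate R7 | the upper station: crate R3]
2. Keeper goes back to the lower station alone.  [the lower station: crate K2, crate K4, crate K5, crate K6, crate M2, crate M3, crate R7 | the upper station: crate R3]
3. Keeper goes to the upper station with crate K6.  [the lower station: crate K2, crate K4, crate K5, crate M2, crate M3, crate R7 | the upper station: crate K6, crate R3]
4. Keeper goes back to the lower station alone.  [the lower station: crate K2, crate K4, crate K5, crate M2, crate M3, crate R7 | the upper station: crate K6, crate R3]
5. Keeper goes to the upper station with crate M3.  [the lower station: crate K2, crate K4, crate K5, crate M2, crate R7 | the upper station: crate K6, crate M3, crate R3]
6. Keeper goes back to the lower station alone.  [the lower station: crate K2, crate K4, crate K5, crate M2, crate R7 | the upper station: crate K6, crate M3, crate R3]
7. Keeper goes to the upper station with crate K2.  [the lower station: crate K4, crate K5, crate M2, crate R7 | the upper station: crate K2, crate K6, crate M3, crate R3]
8. Keeper goes back to the lower station with crate R3.  [the lower station: crate K4, crate K5, crate M2, crate R3, crate R7 | the upper station: crate K2, crate K6, crate M3]
9. Keeper goes to the upper station with crate K5.  [the lower station: crate K4, crate M2, crate R3, crate R7 | the upper station: crate K2, crate K5, crate K6, crate M3]
10. Keeper goes back to the lower station alone.  [the lower station: crate K4, crate M2, crate R3, crate R7 | the upper station: crate K2, crate K5, crate K6, crate M3]
11. Keeper goes to the upper station with crate K4.  [the lower station: crate M2, crate R3, crate R7 | the upper station: crate K2, crate K4, crate K5, crate K6, crate M3]
12. Keeper goes back to the lower station alone.  [the lower station: crate M2, crate R3, crate R7 | the upper station: crate K2, crate K4, crate K5, crate K6, crate M3]
13. Keeper goes to the upper station with crate M2.  [the lower station: crate R3, crate R7 | the upper station: crate K2, crate K4, crate K5, crate K6, crate M2, crate M3]
14. Keeper goes back to the lower station alone.  [the lower station: crate R3, crate R7 | the upper station: crate K2, crate K4, crate K5, crate K6, crate M2, crate M3]
15. Keeper goes to the upper station with crate R7.  [the lower station: crate R3 | the upper station: crate K2, crate K4, crate K5, crate K6, crate M2, crate M3, crate R7]
16. Keeper goes back to the lower station alone.  [the lower station: crate R3 | the upper station: crate K2, crate K4, crate K5, crate K6, crate M2, crate M3, crate R7]
17. Keeper goes to the upper station with crate R3.  [the lower station: — | the upper station: crate K2, crate K4, crate K5, crate K6, crate M2, crate M3, crate R3, crate R7]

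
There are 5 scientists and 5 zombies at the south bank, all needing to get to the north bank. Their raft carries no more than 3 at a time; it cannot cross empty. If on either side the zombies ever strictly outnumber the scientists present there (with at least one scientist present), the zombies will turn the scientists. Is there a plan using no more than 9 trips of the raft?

No

Counting alone: each trip to the north bank takes at most 3 across and each return brings at least 1 back, so after t trips out (and t−1 returns) at most 3t − (t−1) of the 10 are across; that first reaches 10 at t = 5, so at least 9 crossings are needed.
The safety rule pushes this higher. Following every safe sequence of crossings, the most of the 10 that can be at the north bank as the raft arrives there on crossing 9 is 9 — never all 10.
So the move cannot be finished within 9 crossings. (The shortest complete plan takes 11:)
1. 2 zombies → the north bank.  (the south bank: 5S 3Z; the north bank: 0S 2Z)
2. 1 zombie ← the south bank.  (the south bank: 5S 4Z; the north bank: 0S 1Z)
3. 3 zombies → the north bank.  (the south bank: 5S 1Z; the north bank: 0S 4Z)
4. 1 zombie ← the south bank.  (the south bank: 5S 2Z; the north bank: 0S 3Z)
5. 3 scientists → the north bank.  (the south bank: 2S 2Z; the north bank: 3S 3Z)
6. 1 scientist and 1 zombie ← the south bank.  (the south bank: 3S 3Z; the north bank: 2S 2Z)
7. 3 scientists → the north bank.  (the south bank: 0S 3Z; the north bank: 5S 2Z)
8. 1 zombie ← the south bank.  (the south bank: 0S 4Z; the north bank: 5S 1Z)
9. 2 zombies → the north bank.  (the south bank: 0S 2Z; the north bank: 5S 3Z)
10. 1 zombie ← the south bank.  (the south bank: 0S 3Z; the north bank: 5S 2Z)
11. 3 zombies → the north bank.  (the south bank: 0S 0Z; the north bank: 5S 5Z)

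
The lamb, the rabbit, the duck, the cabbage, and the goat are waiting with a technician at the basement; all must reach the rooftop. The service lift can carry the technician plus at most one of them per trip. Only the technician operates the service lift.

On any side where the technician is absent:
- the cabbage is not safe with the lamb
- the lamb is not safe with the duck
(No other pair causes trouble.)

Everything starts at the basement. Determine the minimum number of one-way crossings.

11

Counting alone: the technician can take at most 1 across per trip to the rooftop, so moving all 5 needs at least 5 loaded trips out, with a return between consecutive ones — at least 9 crossings.
The safety rule pushes this higher. Following every safe sequence of crossings, the most of the 5 that can be at the rooftop as the service lift arrives there on crossing 9 is 4 — never all 5.
So no plan with fewer than 11 crossings exists, and this one achieves 11:
1. Technician goes to the rooftop with the lamb.  [the basement: the cabbage, the duck, the goat, the rabbit | the rooftop: the lamb]
2. Technician goes back to the basement alone.  [the basement: the cabbage, the duck, the goat, the rabbit | the rooftop: the lamb]
3. Technician goes to the rooftop with the rabbit.  [the basement: the cabbage, the duck, the goat | the rooftop: the lamb, the rabbit]
4. Technician goes back to the basement alone.  [the basement: the cabbage, the duck, the goat | the rooftop: the lamb, the rabbit]
5. Technician goes to the rooftop with the duck.  [the basement: the cabbage, the goat | the rooftop: the duck, the lamb, the rabbit]
6. Technician goes back to the basement with the lamb.  [the basement: the cabbage, the goat, the lamb | the rooftop: the duck, the rabbit]
7. Technician goes to the rooftop with the cabbage.  [the basement: the goat, the lamb | the rooftop: the cabbage, the duck, the rabbit]
8. Technician goes back to the basement alone.  [the basement: the goat, the lamb | the rooftop: the cabbage, the duck, the rabbit]
9. Technician goes to the rooftop with the goat.  [the basement: the lamb | the rooftop: the cabbage, the duck, the goat, the rabbit]
10. Technician goes back to the basement alone.  [the basement: the lamb | the rooftop: the cabbage, the duck, the goat, the rabbit]
11. Technician goes to the rooftop with the lamb.  [the basement: — | the rooftop: the cabbage, the duck, the goat, the lamb, the rabbit]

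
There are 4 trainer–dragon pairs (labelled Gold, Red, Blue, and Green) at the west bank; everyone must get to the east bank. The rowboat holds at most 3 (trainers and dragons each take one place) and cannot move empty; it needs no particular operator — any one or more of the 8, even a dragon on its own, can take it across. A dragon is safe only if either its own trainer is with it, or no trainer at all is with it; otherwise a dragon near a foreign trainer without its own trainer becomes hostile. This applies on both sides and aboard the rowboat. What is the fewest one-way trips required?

Counting alone: each trip to the east bank takes at most 3 across and each return brings at least 1 back, so after t trips out (and t−1 returns) at most 3t − (t−1) of the 8 are across; that first reaches 8 at t = 4, so at least 7 crossings are needed.
The safety rule pushes this higher. Following every safe sequence of crossings, the most of the 8 that can be at the east bank as the rowboat arrives there on crossing 7 is 7 — never all 8.
So no plan with fewer than 9 crossings exists, and this one achieves 9:
1. dragon Gold and trainer Gold cross → the east bank.
2. trainer Gold crosses ← the west bank.
3. dragon Red, trainer Gold, and trainer Red cross → the east bank.
4. dragon Gold and trainer Gold cross ← the west bank.
5. trainer Blue, trainer Gold, and trainer Green cross → the east bank.
6. dragon Red crosses ← the west bank.
7. dragon Gold and dragon Red cross → the east bank.
8. dragon Gold crosses ← the west bank.
9. dragon Blue, dragon Gold, and dragon Green cross → the east bank.

9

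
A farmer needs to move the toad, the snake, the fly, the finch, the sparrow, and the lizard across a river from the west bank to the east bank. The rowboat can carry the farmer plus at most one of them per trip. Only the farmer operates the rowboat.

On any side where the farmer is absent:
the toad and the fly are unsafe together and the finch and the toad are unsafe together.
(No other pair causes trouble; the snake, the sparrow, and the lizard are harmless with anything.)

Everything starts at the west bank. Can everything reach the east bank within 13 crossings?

Yes

Yes — this plan uses 13 crossings (≤ 13):
1. Farmer goes to the east bank with the toad.  [the west bank: the finch, the fly, the lizard, the snake, the sparrow | the east bank: the toad]
2. Farmer goes back to the west bank alone.  [the west bank: the finch, the fly, the lizard, the snake, the sparrow | the east bank: the toad]
3. Farmer goes to the east bank with the snake.  [the west bank: the finch, the fly, the lizard, the sparrow | the east bank: the snake, the toad]
4. Farmer goes back to the west bank alone.  [the west bank: the finch, the fly, the lizard, the sparrow | the east bank: the snake, the toad]
5. Farmer goes to the east bank with the fly.  [the west bank: the finch, the lizard, the sparrow | the east bank: the fly, the snake, the toad]
6. Farmer goes back to the west bank with the toad.  [the west bank: the finch, the lizard, the sparrow, the toad | the east bank: the fly, the snake]
7. Farmer goes to the east bank with the finch.  [the west bank: the lizard, the sparrow, the toad | the east bank: the finch, the fly, the snake]
8. Farmer goes back to the west bank alone.  [the west bank: the lizard, the sparrow, the toad | the east bank: the finch, the fly, the snake]
9. Farmer goes to the east bank with the sparrow.  [the west bank: the lizard, the toad | the east bank: the finch, the fly, the snake, the sparrow]
10. Farmer goes back to the west bank alone.  [the west bank: the lizard, the toad | the east bank: the finch, the fly, the snake, the sparrow]
11. Farmer goes to the east bank with the lizard.  [the west bank: the toad | the east bank: the finch, the fly, the lizard, the snake, the sparrow]
12. Farmer goes back to the west bank alone.  [the west bank: the toad | the east bank: the finch, the fly, the lizard, the snake, the sparrow]
13. Farmer goes to the east bank with the toad.  [the west bank: — | the east bank: the finch, the fly, the lizard, the snake, the sparrow, the toad]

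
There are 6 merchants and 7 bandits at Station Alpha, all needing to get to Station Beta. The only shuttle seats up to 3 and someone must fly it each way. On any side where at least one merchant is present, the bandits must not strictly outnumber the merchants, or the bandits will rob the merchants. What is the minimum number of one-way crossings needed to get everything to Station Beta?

The bandits already outnumber the merchants at Station Alpha before anyone moves, so the starting position itself is disallowed.

impossible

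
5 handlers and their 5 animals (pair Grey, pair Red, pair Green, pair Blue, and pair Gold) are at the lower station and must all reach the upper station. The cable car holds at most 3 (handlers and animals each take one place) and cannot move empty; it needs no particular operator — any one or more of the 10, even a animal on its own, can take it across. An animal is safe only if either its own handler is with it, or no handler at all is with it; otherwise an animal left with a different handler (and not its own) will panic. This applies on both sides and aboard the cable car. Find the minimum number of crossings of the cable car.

Counting alone: each trip to the upper station takes at most 3 across and each return brings at least 1 back, so after t trips out (and t−1 returns) at most 3t − (t−1) of the 10 are across; that first reaches 10 at t = 5, so at least 9 crossings are needed.
The safety rule pushes this higher. Following every safe sequence of crossings, the most of the 10 that can be at the upper station as the cable car arrives there on crossing 9 is 9 — never all 10.
So no plan with fewer than 11 crossings exists, and this one achieves 11:
1. animal Grey and handler Grey cross → the upper station.
2. handler Grey crosses ← the lower station.
3. animal Blue, animal Green, and animal Red cross → the upper station.
4. animal Grey crosses ← the lower station.
5. handler Blue, handler Green, and handler Red cross → the upper station.
6. animal Red and handler Red cross ← the lower station.
7. handler Gold, handler Grey, and handler Red cross → the upper station.
8. animal Green crosses ← the lower station.
9. animal Grey and animal Red cross → the upper station.
10. animal Grey crosses ← the lower station.
11. animal Gold, animal Green, and animal Grey cross → the upper station.

11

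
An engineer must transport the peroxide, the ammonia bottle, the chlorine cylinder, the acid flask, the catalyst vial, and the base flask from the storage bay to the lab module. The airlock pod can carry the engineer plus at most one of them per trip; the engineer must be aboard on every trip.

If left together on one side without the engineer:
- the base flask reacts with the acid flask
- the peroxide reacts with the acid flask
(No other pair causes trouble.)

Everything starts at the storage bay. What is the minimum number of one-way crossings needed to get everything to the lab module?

13

Counting alone: the engineer can take at most 1 across per trip to the lab module, so moving all 6 needs at least 6 loaded trips out, with a return between consecutive ones — at least 11 crossings.
The safety rule pushes this higher. Following every safe sequence of crossings, the most of the 6 that can be at the lab module as the airlock pod arrives there on crossing 11 is 5 — never all 6.
So no plan with fewer than 13 crossings exists, and this one achieves 13:
1. Engineer goes to the lab module with the acid flask.
2. Engineer goes back to the storage bay alone.
3. Engineer goes to the lab module with the peroxide.
4. Engineer goes back to the storage bay with the acid flask.
5. Engineer goes to the lab module with the base flask.
6. Engineer goes back to the storage bay alone.
7. Engineer goes to the lab module with the ammonia bottle.
8. Engineer goes back to the storage bay alone.
9. Engineer goes to the lab module with the chlorine cylinder.
10. Engineer goes back to the storage bay alone.
11. Engineer goes to the lab module with the catalyst vial.
12. Engineer goes back to the storage bay alone.
13. Engineer goes to the lab module with the acid flask.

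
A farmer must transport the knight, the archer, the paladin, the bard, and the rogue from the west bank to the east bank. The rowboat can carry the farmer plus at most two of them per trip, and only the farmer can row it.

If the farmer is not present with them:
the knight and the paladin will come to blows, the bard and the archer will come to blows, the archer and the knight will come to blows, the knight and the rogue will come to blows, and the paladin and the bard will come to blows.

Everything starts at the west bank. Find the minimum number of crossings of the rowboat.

7

Counting alone: the farmer can take at most 2 across per trip to the east bank, so moving all 5 needs at least 3 loaded trips out, with a return between consecutive ones — at least 5 crossings.
The safety rule pushes this higher. Following every safe sequence of crossings, the most of the 5 that can be at the east bank as the rowboat arrives there on crossing 5 is 4 — never all 5.
So no plan with fewer than 7 crossings exists, and this one achieves 7:
1. Farmer goes to the east bank with the bard and the knight.
2. Farmer goes back to the west bank alone.
3. Farmer goes to the east bank with the archer.
4. Farmer goes back to the west bank with the bard and the knight.
5. Farmer goes to the east bank with the paladin and the rogue.
6. Farmer goes back to the west bank alone.
7. Farmer goes to the east bank with the bard and the knight.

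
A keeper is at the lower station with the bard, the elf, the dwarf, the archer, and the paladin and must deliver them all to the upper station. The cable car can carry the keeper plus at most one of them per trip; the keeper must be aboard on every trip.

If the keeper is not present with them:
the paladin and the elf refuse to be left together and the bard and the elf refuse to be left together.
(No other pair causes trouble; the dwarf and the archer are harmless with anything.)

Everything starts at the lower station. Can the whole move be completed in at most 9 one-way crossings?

Counting alone: the keeper can take at most 1 across per trip to the upper station, so moving all 5 needs at least 5 loaded trips out, with a return between consecutive ones — at least 9 crossings.
The safety rule pushes this higher. Following every safe sequence of crossings, the most of the 5 that can be at the upper station as the cable car arrives there on crossing 9 is 4 — never all 5.
So the move cannot be finished within 9 crossings. (The shortest complete plan takes 11:)
1. Keeper goes to the upper station with the elf.  [the lower station: the archer, the bard, the dwarf, the paladin | the upper station: the elf]
2. Keeper goes back to the lower station alone.  [the lower station: the archer, the bard, the dwarf, the paladin | the upper station: the elf]
3. Keeper goes to the upper station with the bard.  [the lower station: the archer, the dwarf, the paladin | the upper station: the bard, the elf]
4. Keeper goes back to the lower station with the elf.  [the lower station: the archer, the dwarf, the elf, the paladin | the upper station: the bard]
5. Keeper goes to the upper station with the paladin.  [the lower station: the archer, the dwarf, the elf | the upper station: the bard, the paladin]
6. Keeper goes back to the lower station alone.  [the lower station: the archer, the dwarf, the elf | the upper station: the bard, the paladin]
7. Keeper goes to the upper station with the dwarf.  [the lower station: the archer, the elf | the upper station: the bard, the dwarf, the paladin]
8. Keeper goes back to the lower station alone.  [the lower station: the archer, the elf | the upper station: the bard, the dwarf, the paladin]
9. Keeper goes to the upper station with the archer.  [the lower station: the elf | the upper station: the archer, the bard, the dwarf, the paladin]
10. Keeper goes back to the lower station alone.  [the lower station: the elf | the upper station: the archer, the bard, the dwarf, the paladin]
11. Keeper goes to the upper station with the elf.  [the lower station: — | the upper station: the archer, the bard, the dwarf, the elf, the paladin]

No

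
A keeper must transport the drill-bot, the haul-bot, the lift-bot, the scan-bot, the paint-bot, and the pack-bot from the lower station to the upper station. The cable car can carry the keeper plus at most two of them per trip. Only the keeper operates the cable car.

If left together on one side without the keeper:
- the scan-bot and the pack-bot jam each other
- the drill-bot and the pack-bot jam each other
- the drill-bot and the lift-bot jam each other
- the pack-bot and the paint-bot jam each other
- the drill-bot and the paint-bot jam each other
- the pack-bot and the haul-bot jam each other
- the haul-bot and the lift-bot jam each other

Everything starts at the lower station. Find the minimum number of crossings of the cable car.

impossible

Whatever the first load, the items left behind include a forbidden pair without the keeper. No opening move is safe, so no plan exists.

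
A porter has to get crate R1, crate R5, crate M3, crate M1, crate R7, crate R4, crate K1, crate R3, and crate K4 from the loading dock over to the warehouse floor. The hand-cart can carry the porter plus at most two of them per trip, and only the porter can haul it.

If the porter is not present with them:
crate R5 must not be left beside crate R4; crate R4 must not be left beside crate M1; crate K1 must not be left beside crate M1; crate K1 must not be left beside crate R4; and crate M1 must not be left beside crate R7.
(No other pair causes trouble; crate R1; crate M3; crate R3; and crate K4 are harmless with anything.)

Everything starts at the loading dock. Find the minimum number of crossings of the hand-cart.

15

Counting alone: the porter can take at most 2 across per trip to the warehouse floor, so moving all 9 needs at least 5 loaded trips out, with a return between consecutive ones — at least 9 crossings.
The safety rule pushes this higher. Following every safe sequence of crossings, the most of the 9 that can be at the warehouse floor as the hand-cart arrives there on crossings 9, 11, 13 is 6, 7, 8 respectively — never all 9.
So no plan with fewer than 15 crossings exists, and this one achieves 15:
1. Porter goes to the warehouse floor with crate M1 and crate R4.
2. Porter goes back to the loading dock with crate M1.
3. Porter goes to the warehouse floor with crate M1 and crate R1.
4. Porter goes back to the loading dock with crate M1.
5. Porter goes to the warehouse floor with crate M1 and crate R5.
6. Porter goes back to the loading dock with crate R4.
7. Porter goes to the warehouse floor with crate M3 and crate R4.
8. Porter goes back to the loading dock with crate R4.
9. Porter goes to the warehouse floor with crate K1 and crate R7.
10. Porter goes back to the loading dock with crate M1.
11. Porter goes to the warehouse floor with crate M1 and crate R3.
12. Porter goes back to the loading dock with crate M1.
13. Porter goes to the warehouse floor with crate K4 and crate M1.
14. Porter goes back to the loading dock with crate M1.
15. Porter goes to the warehouse floor with crate M1 and crate R4.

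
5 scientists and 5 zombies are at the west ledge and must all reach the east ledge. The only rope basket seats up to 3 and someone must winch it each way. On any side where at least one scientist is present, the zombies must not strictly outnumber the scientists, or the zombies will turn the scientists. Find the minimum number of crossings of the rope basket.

Counting alone: each trip to the east ledge takes at most 3 across and each return brings at least 1 back, so after t trips out (and t−1 returns) at most 3t − (t−1) of the 10 are across; that first reaches 10 at t = 5, so at least 9 crossings are needed.
The safety rule pushes this higher. Following every safe sequence of crossings, the most of the 10 that can be at the east ledge as the rope basket arrives there on crossing 9 is 9 — never all 10.
So no plan with fewer than 11 crossings exists, and this one achieves 11:
1. 2 zombies → the east ledge.  (the west ledge: 5S 3Z; the east ledge: 0S 2Z)
2. 1 zombie ← the west ledge.  (the west ledge: 5S 4Z; the east ledge: 0S 1Z)
3. 3 zombies → the east ledge.  (the west ledge: 5S 1Z; the east ledge: 0S 4Z)
4. 1 zombie ← the west ledge.  (the west ledge: 5S 2Z; the east ledge: 0S 3Z)
5. 3 scientists → the east ledge.  (the west ledge: 2S 2Z; the east ledge: 3S 3Z)
6. 1 scientist and 1 zombie ← the west ledge.  (the west ledge: 3S 3Z; the east ledge: 2S 2Z)
7. 3 scientists → the east ledge.  (the west ledge: 0S 3Z; the east ledge: 5S 2Z)
8. 1 zombie ← the west ledge.  (the west ledge: 0S 4Z; the east ledge: 5S 1Z)
9. 2 zombies → the east ledge.  (the west ledge: 0S 2Z; the east ledge: 5S 3Z)
10. 1 zombie ← the west ledge.  (the west ledge: 0S 3Z; the east ledge: 5S 2Z)
11. 3 zombies → the east ledge.  (the west ledge: 0S 0Z; the east ledge: 5S 5Z)

11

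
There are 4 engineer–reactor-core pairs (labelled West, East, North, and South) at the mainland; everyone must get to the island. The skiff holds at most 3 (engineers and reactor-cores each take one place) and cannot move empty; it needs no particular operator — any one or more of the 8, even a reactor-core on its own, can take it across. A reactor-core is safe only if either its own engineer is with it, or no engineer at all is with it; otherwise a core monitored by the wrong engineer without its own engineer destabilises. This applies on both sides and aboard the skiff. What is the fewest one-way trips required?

Counting alone: each trip to the island takes at most 3 across and each return brings at least 1 back, so after t trips out (and t−1 returns) at most 3t − (t−1) of the 8 are across; that first reaches 8 at t = 4, so at least 7 crossings are needed.
The safety rule pushes this higher. Following every safe sequence of crossings, the most of the 8 that can be at the island as the skiff arrives there on crossing 7 is 7 — never all 8.
So no plan with fewer than 9 crossings exists, and this one achieves 9:
1. engineer West and reactor-core West cross → the island.
2. engineer West crosses ← the mainland.
3. engineer East, engineer West, and reactor-core East cross → the island.
4. engineer West and reactor-core West cross ← the mainland.
5. engineer North, engineer South, and engineer West cross → the island.
6. reactor-core East crosses ← the mainland.
7. reactor-core East and reactor-core West cross → the island.
8. reactor-core West crosses ← the mainland.
9. reactor-core North, reactor-core South, and reactor-core West cross → the island.

9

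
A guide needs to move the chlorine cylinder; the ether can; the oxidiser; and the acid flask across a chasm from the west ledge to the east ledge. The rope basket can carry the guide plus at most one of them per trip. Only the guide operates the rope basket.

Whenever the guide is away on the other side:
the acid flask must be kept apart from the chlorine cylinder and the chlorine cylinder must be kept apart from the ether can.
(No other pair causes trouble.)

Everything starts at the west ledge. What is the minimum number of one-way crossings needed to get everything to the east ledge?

Counting alone: the guide can take at most 1 across per trip to the east ledge, so moving all 4 needs at least 4 loaded trips out, with a return between consecutive ones — at least 7 crossings.
The safety rule pushes this higher. Following every safe sequence of crossings, the most of the 4 that can be at the east ledge as the rope basket arrives there on crossing 7 is 3 — never all 4.
So no plan with fewer than 9 crossings exists, and this one achieves 9:
1. Guide goes to the east ledge with the chlorine cylinder.  [the west ledge: the acid flask, the ether can, the oxidiser | the east ledge: the chlorine cylinder]
2. Guide goes back to the west ledge alone.  [the west ledge: the acid flask, the ether can, the oxidiser | the east ledge: the chlorine cylinder]
3. Guide goes to the east ledge with the ether can.  [the west ledge: the acid flask, the oxidiser | the east ledge: the chlorine cylinder, the ether can]
4. Guide goes back to the west ledge with the chlorine cylinder.  [the west ledge: the acid flask, the chlorine cylinder, the oxidiser | the east ledge: the ether can]
5. Guide goes to the east ledge with the acid flask.  [the west ledge: the chlorine cylinder, the oxidiser | the east ledge: the acid flask, the ether can]
6. Guide goes back to the west ledge alone.  [the west ledge: the chlorine cylinder, the oxidiser | the east ledge: the acid flask, the ether can]
7. Guide goes to the east ledge with the oxidiser.  [the west ledge: the chlorine cylinder | the east ledge: the acid flask, the ether can, the oxidiser]
8. Guide goes back to the west ledge alone.  [the west ledge: the chlorine cylinder | the east ledge: the acid flask, the ether can, the oxidiser]
9. Guide goes to the east ledge with the chlorine cylinder.  [the west ledge: — | the east ledge: the acid flask, the chlorine cylinder, the ether can, the oxidiser]

9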